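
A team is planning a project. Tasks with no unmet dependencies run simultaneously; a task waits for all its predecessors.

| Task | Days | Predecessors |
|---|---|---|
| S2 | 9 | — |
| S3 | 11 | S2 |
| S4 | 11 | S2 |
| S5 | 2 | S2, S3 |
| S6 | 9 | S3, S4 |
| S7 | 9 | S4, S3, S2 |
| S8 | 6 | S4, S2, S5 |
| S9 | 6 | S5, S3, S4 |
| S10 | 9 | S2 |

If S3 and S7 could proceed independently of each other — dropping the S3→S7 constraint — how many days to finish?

Original critical path: S2→S3→S6 = 9+11+9 = 29 ⇒ 29 days.
Dropping S3→S7 doesn't change S7's earliest start (20); another predecessor still binds.
The longest chain is now S2→S3→S6 = 9+11+9 = 29, so the schedule takes 29 days.

29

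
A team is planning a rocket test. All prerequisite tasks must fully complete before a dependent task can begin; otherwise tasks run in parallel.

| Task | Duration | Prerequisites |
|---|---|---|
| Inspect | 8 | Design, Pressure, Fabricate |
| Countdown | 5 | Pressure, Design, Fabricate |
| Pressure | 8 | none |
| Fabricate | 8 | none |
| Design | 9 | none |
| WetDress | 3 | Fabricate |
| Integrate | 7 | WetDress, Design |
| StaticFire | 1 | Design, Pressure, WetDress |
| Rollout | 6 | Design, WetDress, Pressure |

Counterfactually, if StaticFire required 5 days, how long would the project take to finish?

18

Baseline: Fabricate→WetDress→Integrate = 8+3+7 = 18 → 18 days.
StaticFire has 6 days of float (longest path through it is 12).
No other chain overtakes it, so the finish is 18 days.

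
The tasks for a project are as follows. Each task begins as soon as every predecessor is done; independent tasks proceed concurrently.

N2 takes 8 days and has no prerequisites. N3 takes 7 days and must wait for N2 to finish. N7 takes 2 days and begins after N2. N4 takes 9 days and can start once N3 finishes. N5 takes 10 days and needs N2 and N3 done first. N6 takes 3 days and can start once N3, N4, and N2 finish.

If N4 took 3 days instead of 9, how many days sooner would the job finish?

2

Actual critical path: N2→N3→N4→N6 = 8+7+9+3 = 27 ⇒ 27 days.
Since N4 is critical, the -6 change carries straight to that chain (now 21 days).
The binding chain switches to N2→N3→N5 = 8+7+10 = 25; finish 25 days.
Change in finish: 25 − 27 = -2 days.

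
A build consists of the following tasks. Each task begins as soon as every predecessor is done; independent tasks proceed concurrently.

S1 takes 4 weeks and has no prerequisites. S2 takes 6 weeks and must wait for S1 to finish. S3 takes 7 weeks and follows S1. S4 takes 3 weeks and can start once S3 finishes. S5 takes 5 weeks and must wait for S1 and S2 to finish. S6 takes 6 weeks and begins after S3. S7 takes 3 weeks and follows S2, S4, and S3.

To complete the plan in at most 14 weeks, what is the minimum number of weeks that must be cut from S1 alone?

Current finish: 17 weeks; target: 14.
S1 is on every critical path, so each week cut from S1 cuts the finish by one (this holds down to a finish of 14).
Need 17 − 14 = 3 weeks off S1 → S1 becomes 1 week, finish becomes 14.

3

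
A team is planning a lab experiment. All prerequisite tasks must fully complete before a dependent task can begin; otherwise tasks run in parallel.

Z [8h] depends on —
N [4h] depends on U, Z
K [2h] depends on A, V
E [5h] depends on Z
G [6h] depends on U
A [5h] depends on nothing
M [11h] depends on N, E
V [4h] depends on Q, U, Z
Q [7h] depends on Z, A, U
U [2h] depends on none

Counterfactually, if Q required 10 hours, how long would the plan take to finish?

Baseline: Z→E→M = 8+5+11 = 24 → 24 hours.
Q is off the critical path — its longest chain is 21 hours, giving 3 of slack.
That remains the longest chain; total 24 hours.

24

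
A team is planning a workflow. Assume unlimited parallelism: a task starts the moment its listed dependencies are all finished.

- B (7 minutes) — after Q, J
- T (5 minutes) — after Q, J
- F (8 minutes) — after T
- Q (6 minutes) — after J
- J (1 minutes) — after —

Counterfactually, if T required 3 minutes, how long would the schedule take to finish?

As given, the longest chain is J→Q→T→F = 1+6+5+8 = 20, so the finish is 20 minutes.
T lies on that path, so at 3 minutes the path becomes 18 minutes.
No other chain overtakes it, so the finish is 18 minutes.

18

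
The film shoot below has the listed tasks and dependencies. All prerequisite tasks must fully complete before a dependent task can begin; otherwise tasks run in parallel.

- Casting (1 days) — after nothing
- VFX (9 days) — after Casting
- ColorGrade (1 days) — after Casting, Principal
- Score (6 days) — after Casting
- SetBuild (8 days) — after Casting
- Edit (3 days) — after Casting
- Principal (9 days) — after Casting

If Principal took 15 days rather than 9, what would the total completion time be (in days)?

Baseline: Casting→Principal→ColorGrade = 1+9+1 = 11 → 11 days.
Since Principal is critical, the +6 change carries straight to that chain (now 17 days).
That remains the longest chain; total 17 days.

17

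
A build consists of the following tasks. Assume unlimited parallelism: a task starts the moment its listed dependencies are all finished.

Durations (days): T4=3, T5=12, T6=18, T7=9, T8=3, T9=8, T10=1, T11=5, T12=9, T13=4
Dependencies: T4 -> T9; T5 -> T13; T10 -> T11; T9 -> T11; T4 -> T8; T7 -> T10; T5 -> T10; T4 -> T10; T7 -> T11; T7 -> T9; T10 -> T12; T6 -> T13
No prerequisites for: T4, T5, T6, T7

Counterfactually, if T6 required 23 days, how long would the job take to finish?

27

Baseline: T6→T13 = 18+4 = 22 → 22 days.
T6 lies on that path, so at 23 days the path becomes 27 days.
That remains the longest chain; total 27 days.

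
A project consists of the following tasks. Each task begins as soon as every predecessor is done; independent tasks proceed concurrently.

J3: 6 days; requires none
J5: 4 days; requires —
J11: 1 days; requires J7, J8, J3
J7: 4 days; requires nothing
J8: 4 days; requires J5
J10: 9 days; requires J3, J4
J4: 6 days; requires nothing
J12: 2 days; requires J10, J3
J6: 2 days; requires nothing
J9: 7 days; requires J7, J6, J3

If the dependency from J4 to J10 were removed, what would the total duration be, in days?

Before: longest chain J3→J10→J12 = 6+9+2 = 17, finish 17.
Dropping J4→J10 doesn't change J10's earliest start (6); another predecessor still binds.
After: J3→J10→J12 = 6+9+2 = 17 → 17 days.

17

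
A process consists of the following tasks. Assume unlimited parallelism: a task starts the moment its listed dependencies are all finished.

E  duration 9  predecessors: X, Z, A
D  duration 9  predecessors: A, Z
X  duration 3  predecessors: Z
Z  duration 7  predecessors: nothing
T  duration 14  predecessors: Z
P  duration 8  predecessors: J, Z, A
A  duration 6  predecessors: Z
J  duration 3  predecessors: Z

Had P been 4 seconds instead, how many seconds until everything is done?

22

Baseline: Z→A→D = 7+6+9 = 22 → 22 seconds.
P has 1 second of float (longest path through it is 21).
The critical path is still Z→A→D; finish is now 22 seconds.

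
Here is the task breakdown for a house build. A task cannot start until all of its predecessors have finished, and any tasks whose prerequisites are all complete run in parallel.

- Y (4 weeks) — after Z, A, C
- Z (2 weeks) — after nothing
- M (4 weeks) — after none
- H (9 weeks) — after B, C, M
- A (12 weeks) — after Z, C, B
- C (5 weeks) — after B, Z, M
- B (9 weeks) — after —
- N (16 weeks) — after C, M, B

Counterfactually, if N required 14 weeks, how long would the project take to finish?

Critical path before the change: B→C→N = 9+5+16 = 30 giving 30 weeks.
Since N is critical, the -2 change carries straight to that chain (now 28 weeks).
New critical path: B→C→A→Y = 9+5+12+4 = 30 ⇒ 30 weeks.

30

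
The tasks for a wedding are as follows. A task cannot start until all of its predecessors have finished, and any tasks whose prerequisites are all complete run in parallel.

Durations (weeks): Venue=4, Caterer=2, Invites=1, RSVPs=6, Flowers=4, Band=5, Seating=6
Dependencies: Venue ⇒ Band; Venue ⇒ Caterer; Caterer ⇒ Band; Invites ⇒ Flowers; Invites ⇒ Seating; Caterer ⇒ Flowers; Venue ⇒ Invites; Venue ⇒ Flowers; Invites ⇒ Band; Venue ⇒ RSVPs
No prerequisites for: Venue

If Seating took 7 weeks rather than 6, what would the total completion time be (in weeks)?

12

Baseline: Venue→Invites→Seating = 4+1+6 = 11 → 11 weeks.
Seating is on the critical path; changing it to 7 makes that path 12 weeks.
That remains the longest chain; total 12 weeks.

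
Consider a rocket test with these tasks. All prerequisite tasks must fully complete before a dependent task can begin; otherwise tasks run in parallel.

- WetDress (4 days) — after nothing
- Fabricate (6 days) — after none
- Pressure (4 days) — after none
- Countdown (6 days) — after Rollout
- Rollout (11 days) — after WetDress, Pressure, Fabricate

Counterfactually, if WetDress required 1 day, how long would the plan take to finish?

As given, the longest chain is Fabricate→Rollout→Countdown = 6+11+6 = 23, so the finish is 23 days.
WetDress is off the critical path — its longest chain is 21 days, giving 2 of slack.
No other chain overtakes it, so the finish is 23 days.

23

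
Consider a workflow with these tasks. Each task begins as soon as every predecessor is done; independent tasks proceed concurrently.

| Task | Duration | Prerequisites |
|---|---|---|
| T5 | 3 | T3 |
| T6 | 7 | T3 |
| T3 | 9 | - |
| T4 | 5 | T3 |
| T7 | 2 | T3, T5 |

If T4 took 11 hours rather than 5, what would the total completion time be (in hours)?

Critical path before the change: T3→T6 = 9+7 = 16 giving 16 hours.
The longest path through T4 is only 14 hours, so T4 has float 2.
New critical path: T3→T4 = 9+11 = 20 ⇒ 20 hours.

20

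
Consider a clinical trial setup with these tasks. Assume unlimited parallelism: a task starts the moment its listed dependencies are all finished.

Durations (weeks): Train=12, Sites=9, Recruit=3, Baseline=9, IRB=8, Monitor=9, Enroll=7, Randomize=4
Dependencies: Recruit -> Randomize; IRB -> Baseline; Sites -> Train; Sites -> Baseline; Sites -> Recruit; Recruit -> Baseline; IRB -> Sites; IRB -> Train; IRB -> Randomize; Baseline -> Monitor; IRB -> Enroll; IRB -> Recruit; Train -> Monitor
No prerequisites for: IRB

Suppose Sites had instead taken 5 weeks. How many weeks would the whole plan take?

The binding path is IRB→Sites→Recruit→Baseline→Monitor = 8+9+3+9+9 = 38; finish at 38 weeks.
Sites lies on that path, so at 5 weeks the path becomes 34 weeks.
No other chain overtakes it, so the finish is 34 weeks.

34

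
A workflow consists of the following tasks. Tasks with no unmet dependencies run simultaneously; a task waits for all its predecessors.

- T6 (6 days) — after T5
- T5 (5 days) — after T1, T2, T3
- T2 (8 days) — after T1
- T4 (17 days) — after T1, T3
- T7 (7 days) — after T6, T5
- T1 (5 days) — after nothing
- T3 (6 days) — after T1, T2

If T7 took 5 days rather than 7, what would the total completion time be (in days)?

The binding path is T1→T2→T3→T5→T6→T7 = 5+8+6+5+6+7 = 37; finish at 37 days.
Since T7 is critical, the -2 change carries straight to that chain (now 35 days).
New critical path: T1→T2→T3→T4 = 5+8+6+17 = 36 ⇒ 36 days.

36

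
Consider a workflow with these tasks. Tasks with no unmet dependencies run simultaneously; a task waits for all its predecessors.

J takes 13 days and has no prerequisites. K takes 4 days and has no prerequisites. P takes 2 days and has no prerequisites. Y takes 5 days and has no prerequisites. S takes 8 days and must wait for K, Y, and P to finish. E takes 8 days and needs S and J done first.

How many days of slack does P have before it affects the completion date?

3

Critical path: J→E = 13+8 = 21, so the finish is 21 days.
The longest chain containing P totals 18 days.
Slack of P = 3 − 0 = 3 days.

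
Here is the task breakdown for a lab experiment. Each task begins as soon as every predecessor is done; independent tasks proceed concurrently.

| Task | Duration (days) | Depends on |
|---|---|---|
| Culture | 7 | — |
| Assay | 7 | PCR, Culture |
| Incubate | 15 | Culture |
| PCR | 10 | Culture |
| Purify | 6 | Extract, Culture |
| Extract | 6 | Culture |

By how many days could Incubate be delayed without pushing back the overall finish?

2

The longest chain is Culture→PCR→Assay = 7+10+7 = 24; overall finish 24 days.
Incubate finishes as early as 22 and must finish by 24.
Slack of Incubate = 9 − 7 = 2 days.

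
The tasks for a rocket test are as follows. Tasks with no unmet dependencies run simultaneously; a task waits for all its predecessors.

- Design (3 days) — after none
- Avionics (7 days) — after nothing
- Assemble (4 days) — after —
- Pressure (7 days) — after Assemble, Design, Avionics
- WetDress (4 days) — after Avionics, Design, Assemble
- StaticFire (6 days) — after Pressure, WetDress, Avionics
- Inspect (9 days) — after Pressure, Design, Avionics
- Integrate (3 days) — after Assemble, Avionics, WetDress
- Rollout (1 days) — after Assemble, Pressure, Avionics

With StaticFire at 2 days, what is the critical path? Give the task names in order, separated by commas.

As given, the longest chain is Avionics→Pressure→Inspect = 7+7+9 = 23, so the finish is 23 days.
The longest path through StaticFire is only 20 days, so StaticFire has float 3.
That remains the longest chain; total 23 days.

Avionics, Pressure, Inspect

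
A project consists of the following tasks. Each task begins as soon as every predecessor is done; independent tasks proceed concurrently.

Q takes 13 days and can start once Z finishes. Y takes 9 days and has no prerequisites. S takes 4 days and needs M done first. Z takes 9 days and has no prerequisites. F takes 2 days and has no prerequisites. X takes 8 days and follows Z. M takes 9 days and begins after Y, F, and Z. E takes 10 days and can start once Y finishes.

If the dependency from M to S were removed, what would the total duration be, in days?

22

With the dependency in place, Y→M→S = 9+9+4 = 22 sets the finish at 22 days.
Without M→S, S's earliest start moves from 18 to 0.
After: Z→Q = 9+13 = 22 → 22 days.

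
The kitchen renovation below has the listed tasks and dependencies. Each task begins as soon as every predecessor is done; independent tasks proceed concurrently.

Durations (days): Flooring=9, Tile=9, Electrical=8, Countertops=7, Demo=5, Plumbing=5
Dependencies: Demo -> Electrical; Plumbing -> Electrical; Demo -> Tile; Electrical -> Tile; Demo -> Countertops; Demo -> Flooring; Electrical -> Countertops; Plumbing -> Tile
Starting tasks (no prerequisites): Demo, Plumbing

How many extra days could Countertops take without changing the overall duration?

2

Demo→Electrical→Tile = 5+8+9 = 22 sets the makespan at 22 days.
Countertops finishes as early as 20 and must finish by 22.
Slack of Countertops = 15 − 13 = 2 days.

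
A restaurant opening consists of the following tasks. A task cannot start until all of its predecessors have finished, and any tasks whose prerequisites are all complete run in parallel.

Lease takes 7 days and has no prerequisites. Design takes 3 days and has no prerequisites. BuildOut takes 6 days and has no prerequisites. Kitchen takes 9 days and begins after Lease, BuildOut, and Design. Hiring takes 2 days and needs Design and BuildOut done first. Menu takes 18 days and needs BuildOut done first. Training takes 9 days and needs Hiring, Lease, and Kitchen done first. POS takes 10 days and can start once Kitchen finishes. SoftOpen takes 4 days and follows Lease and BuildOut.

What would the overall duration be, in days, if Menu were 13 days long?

26

Baseline: Lease→Kitchen→POS = 7+9+10 = 26 → 26 days.
Menu is off the critical path — its longest chain is 24 days, giving 2 of slack.
No other chain overtakes it, so the finish is 26 days.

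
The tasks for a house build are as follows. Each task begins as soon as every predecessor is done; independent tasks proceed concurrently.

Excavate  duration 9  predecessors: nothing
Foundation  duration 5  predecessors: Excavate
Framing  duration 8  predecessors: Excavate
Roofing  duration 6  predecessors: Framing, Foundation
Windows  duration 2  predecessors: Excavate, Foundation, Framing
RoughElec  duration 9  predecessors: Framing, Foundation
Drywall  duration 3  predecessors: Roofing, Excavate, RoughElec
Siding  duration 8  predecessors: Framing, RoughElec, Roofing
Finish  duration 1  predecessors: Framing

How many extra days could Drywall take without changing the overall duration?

5

Excavate→Framing→RoughElec→Siding = 9+8+9+8 = 34 sets the makespan at 34 days.
Longest path through Drywall: 29 days (earliest finish 29, latest finish 34).
So Drywall can slip 34 − 29 = 5 days.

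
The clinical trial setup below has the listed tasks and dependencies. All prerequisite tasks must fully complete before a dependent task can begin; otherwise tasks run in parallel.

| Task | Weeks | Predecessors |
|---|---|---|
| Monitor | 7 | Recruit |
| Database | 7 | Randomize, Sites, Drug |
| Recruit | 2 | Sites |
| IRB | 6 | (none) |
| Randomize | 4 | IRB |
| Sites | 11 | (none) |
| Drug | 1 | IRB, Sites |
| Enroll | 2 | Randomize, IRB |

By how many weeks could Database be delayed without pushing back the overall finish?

Sites→Recruit→Monitor = 11+2+7 = 20 sets the makespan at 20 weeks.
The longest chain containing Database totals 19 weeks.
Float = 20 − 19 = 1.

1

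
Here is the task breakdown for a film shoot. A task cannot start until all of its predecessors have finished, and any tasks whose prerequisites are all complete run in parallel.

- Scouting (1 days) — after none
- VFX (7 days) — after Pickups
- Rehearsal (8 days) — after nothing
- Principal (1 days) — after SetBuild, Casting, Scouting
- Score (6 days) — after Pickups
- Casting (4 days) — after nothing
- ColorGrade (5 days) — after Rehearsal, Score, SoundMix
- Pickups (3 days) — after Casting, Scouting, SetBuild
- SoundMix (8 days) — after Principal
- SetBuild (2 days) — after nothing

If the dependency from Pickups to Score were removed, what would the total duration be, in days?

Before: longest chain Casting→Principal→SoundMix→ColorGrade = 4+1+8+5 = 18, finish 18.
Without Pickups→Score, Score's earliest start moves from 7 to 0.
New critical path: Casting→Principal→SoundMix→ColorGrade = 4+1+8+5 = 18 ⇒ 18 days.

18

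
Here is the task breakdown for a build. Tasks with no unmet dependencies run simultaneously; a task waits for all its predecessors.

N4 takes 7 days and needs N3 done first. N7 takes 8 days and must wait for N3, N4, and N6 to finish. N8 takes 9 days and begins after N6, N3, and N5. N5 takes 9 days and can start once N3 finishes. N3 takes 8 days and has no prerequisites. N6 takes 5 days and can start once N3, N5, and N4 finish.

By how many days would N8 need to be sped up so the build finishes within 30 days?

Current finish: 31 days; target: 30.
N8 is on every critical path, so each day cut from N8 cuts the finish by one (this holds down to a finish of 30).
Need 31 − 30 = 1 day off N8 → N8 becomes 8 days, finish becomes 30.

1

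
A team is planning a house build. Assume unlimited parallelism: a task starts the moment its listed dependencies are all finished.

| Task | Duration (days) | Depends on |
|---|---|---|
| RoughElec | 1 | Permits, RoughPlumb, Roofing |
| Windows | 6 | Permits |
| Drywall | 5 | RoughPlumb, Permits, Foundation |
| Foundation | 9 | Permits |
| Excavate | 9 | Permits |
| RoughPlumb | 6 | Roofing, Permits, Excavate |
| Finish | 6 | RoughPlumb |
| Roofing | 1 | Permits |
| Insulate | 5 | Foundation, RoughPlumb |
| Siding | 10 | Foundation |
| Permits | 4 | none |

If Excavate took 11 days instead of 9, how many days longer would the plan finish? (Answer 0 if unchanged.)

2

Actual critical path: Permits→Excavate→RoughPlumb→Finish = 4+9+6+6 = 25 ⇒ 25 days.
Excavate is on the critical path; changing it to 11 makes that path 27 days.
No other chain overtakes it, so the finish is 27 days.
Change in finish: 27 − 25 = +2 days.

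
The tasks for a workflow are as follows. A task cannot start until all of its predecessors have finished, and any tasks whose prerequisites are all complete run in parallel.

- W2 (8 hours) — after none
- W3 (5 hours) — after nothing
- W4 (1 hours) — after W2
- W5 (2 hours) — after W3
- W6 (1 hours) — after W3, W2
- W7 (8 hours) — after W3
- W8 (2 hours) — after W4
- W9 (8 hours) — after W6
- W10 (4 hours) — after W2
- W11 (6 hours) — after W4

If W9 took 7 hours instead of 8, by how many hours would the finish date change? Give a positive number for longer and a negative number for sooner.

-1

Baseline: W2→W6→W9 = 8+1+8 = 17 → 17 hours.
Since W9 is critical, the -1 change carries straight to that chain (now 16 hours).
No other chain overtakes it, so the finish is 16 hours.
Change in finish: 16 − 17 = -1 hours.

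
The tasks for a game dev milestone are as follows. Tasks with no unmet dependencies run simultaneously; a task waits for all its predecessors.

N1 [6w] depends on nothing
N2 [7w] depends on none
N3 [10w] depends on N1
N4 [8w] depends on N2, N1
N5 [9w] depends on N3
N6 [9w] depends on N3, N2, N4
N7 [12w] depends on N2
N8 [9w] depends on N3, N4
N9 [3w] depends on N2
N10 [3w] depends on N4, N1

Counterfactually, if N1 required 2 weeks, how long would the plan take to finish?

24

Critical path before the change: N1→N3→N5 = 6+10+9 = 25 giving 25 weeks.
Since N1 is critical, the -4 change carries straight to that chain (now 21 weeks).
Now N2→N4→N6 = 7+8+9 = 24 is longest, so the finish becomes 24 weeks.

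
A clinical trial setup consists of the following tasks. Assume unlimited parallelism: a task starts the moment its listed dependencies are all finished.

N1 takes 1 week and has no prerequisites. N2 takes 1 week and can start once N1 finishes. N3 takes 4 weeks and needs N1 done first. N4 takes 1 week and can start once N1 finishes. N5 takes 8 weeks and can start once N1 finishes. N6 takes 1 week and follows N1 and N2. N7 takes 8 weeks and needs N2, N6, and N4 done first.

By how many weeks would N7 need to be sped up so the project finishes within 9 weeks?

Current finish: 11 weeks; target: 9.
N7 is on every critical path, so each week cut from N7 cuts the finish by one (this holds down to a finish of 9).
Need 11 − 9 = 2 weeks off N7 → N7 becomes 6 weeks, finish becomes 9.

2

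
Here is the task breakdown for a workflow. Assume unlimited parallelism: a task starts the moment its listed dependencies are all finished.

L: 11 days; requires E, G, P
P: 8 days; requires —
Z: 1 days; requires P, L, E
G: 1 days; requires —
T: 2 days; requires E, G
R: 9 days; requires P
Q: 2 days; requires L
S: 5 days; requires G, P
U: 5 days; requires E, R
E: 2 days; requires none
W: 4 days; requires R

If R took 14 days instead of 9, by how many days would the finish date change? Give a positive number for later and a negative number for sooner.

Baseline: P→R→U = 8+9+5 = 22 → 22 days.
Since R is critical, the +5 change carries straight to that chain (now 27 days).
The critical path is still P→R→U; finish is now 27 days.
Change in finish: 27 − 22 = +5 days.

5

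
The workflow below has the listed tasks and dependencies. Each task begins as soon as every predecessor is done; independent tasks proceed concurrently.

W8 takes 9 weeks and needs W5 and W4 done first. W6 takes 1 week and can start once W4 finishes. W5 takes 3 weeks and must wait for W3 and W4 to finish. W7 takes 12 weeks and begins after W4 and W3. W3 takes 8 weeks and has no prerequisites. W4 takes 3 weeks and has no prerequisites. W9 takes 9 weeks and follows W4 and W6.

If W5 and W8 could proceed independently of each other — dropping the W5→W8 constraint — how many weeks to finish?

With the dependency in place, W3→W5→W8 = 8+3+9 = 20 sets the finish at 20 weeks.
Without W5→W8, W8's earliest start moves from 11 to 3.
After: W3→W7 = 8+12 = 20 → 20 weeks.

20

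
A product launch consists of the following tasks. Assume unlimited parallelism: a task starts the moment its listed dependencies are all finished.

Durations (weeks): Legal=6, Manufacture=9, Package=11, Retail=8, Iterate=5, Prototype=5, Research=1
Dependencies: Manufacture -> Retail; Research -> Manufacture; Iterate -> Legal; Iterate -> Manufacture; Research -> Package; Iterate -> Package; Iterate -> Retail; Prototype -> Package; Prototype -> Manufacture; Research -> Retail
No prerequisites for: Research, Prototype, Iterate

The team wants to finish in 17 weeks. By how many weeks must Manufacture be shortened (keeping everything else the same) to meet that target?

5

Current finish: 22 weeks; target: 17.
Manufacture is on every critical path, so each week cut from Manufacture cuts the finish by one (this holds down to a finish of 16).
Need 22 − 17 = 5 weeks off Manufacture → Manufacture becomes 4 weeks, finish becomes 17.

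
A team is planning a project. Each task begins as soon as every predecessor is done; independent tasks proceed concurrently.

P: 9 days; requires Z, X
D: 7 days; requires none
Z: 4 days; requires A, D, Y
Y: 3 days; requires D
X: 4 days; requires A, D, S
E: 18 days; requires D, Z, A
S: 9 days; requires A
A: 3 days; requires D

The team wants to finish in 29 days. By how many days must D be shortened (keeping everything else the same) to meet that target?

3

Current finish: 32 days; target: 29.
D is on every critical path, so each day cut from D cuts the finish by one (this holds down to a finish of 26).
Need 32 − 29 = 3 days off D → D becomes 4 days, finish becomes 29.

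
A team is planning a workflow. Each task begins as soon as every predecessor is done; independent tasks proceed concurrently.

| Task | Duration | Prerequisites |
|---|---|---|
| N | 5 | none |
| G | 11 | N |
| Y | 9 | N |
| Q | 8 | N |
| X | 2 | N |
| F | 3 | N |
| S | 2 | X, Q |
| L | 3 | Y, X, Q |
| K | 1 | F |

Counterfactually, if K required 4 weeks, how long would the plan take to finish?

Baseline: N→Y→L = 5+9+3 = 17 → 17 weeks.
The longest path through K is only 9 weeks, so K has float 8.
That remains the longest chain; total 17 weeks.

17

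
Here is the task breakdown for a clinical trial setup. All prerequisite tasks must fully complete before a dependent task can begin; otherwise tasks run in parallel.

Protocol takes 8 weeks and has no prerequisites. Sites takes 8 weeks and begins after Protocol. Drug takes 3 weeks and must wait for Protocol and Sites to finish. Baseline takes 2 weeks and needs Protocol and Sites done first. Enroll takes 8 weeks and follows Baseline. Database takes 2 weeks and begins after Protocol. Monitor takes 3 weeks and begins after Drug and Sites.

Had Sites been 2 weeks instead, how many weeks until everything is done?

20

Actual critical path: Protocol→Sites→Baseline→Enroll = 8+8+2+8 = 26 ⇒ 26 weeks.
Sites is on the critical path; changing it to 2 makes that path 20 weeks.
That remains the longest chain; total 20 weeks.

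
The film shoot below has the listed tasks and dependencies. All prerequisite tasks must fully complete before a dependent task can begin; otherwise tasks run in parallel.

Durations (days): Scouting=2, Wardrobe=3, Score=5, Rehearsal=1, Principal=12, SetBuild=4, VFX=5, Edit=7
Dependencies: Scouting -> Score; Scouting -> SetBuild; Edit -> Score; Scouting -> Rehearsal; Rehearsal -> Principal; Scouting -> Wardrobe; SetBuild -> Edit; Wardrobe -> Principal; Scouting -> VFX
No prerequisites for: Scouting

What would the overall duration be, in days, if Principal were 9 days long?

Baseline: Scouting→SetBuild→Edit→Score = 2+4+7+5 = 18 → 18 days.
Principal has 1 day of float (longest path through it is 17).
No other chain overtakes it, so the finish is 18 days.

18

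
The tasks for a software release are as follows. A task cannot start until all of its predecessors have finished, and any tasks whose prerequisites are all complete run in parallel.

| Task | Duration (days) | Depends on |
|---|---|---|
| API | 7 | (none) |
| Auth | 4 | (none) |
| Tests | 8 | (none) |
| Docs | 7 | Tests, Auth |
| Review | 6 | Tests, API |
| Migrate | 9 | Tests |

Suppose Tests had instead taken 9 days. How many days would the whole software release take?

As given, the longest chain is Tests→Migrate = 8+9 = 17, so the finish is 17 days.
Since Tests is critical, the +1 change carries straight to that chain (now 18 days).
No other chain overtakes it, so the finish is 18 days.

18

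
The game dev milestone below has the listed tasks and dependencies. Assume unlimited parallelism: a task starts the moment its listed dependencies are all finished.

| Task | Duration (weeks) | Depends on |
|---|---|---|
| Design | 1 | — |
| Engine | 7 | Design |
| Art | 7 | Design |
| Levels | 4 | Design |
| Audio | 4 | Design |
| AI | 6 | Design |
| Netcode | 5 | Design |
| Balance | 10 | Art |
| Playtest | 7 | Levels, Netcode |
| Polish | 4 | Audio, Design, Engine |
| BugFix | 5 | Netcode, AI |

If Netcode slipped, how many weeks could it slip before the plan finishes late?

5

Critical path: Design→Art→Balance = 1+7+10 = 18, so the finish is 18 weeks.
The longest chain containing Netcode totals 13 weeks.
So Netcode can slip 11 − 6 = 5 weeks.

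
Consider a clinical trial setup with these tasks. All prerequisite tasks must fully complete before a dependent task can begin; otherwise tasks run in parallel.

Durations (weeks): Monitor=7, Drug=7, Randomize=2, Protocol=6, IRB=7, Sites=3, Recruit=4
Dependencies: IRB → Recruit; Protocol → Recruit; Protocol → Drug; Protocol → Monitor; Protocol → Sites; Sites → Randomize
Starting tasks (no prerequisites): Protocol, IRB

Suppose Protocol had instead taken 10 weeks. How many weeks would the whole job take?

Actual critical path: Protocol→Drug = 6+7 = 13 ⇒ 13 weeks.
Since Protocol is critical, the +4 change carries straight to that chain (now 17 weeks).
No other chain overtakes it, so the finish is 17 weeks.

17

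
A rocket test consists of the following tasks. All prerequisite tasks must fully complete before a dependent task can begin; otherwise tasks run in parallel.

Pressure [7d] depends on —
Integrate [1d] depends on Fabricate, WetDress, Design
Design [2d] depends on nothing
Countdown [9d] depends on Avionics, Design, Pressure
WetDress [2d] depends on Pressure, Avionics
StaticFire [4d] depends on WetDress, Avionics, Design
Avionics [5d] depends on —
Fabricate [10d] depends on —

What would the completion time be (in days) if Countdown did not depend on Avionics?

16

Original critical path: Pressure→Countdown = 7+9 = 16 ⇒ 16 days.
Dropping Avionics→Countdown doesn't change Countdown's earliest start (7); another predecessor still binds.
After: Pressure→Countdown = 7+9 = 16 → 16 days.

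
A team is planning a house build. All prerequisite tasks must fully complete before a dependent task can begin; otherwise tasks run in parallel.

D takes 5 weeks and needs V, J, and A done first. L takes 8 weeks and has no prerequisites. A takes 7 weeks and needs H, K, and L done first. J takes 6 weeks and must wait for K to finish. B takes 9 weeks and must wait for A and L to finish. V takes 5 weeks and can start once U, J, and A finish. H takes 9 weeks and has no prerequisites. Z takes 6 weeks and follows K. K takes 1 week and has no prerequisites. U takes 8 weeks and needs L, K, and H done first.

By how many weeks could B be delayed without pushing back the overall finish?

2

The longest chain is H→U→V→D = 9+8+5+5 = 27; overall finish 27 weeks.
B finishes as early as 25 and must finish by 27.
Float = 27 − 25 = 2.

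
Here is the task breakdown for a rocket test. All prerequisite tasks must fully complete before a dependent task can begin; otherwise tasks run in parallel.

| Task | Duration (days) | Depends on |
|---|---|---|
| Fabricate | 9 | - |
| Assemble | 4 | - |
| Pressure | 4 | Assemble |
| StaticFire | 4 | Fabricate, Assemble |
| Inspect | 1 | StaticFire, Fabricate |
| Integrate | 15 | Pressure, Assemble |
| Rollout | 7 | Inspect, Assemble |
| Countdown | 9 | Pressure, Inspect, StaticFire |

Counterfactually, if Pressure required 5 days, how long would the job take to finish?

24

Baseline: Assemble→Pressure→Integrate = 4+4+15 = 23 → 23 days.
Pressure is on the critical path; changing it to 5 makes that path 24 days.
That remains the longest chain; total 24 days.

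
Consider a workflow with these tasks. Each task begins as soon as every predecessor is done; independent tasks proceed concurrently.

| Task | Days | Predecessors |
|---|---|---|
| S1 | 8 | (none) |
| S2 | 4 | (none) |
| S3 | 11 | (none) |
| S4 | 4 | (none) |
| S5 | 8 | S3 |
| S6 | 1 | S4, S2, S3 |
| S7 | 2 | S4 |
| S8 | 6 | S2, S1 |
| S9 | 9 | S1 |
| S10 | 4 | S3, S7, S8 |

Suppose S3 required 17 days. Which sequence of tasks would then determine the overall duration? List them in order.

The binding path is S3→S5 = 11+8 = 19; finish at 19 days.
S3 lies on that path, so at 17 days the path becomes 25 days.
No other chain overtakes it, so the finish is 25 days.

S3, S5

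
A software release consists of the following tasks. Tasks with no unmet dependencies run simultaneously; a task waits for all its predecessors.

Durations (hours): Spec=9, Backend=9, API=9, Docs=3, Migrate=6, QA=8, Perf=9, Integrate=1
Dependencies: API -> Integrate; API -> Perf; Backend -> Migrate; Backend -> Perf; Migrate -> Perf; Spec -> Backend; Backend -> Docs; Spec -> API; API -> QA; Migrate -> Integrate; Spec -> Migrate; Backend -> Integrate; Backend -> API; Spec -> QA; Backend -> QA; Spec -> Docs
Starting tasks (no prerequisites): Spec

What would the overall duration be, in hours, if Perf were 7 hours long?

35

The binding path is Spec→Backend→API→Perf = 9+9+9+9 = 36; finish at 36 hours.
Perf is on the critical path; changing it to 7 makes that path 34 hours.
New critical path: Spec→Backend→API→QA = 9+9+9+8 = 35 ⇒ 35 hours.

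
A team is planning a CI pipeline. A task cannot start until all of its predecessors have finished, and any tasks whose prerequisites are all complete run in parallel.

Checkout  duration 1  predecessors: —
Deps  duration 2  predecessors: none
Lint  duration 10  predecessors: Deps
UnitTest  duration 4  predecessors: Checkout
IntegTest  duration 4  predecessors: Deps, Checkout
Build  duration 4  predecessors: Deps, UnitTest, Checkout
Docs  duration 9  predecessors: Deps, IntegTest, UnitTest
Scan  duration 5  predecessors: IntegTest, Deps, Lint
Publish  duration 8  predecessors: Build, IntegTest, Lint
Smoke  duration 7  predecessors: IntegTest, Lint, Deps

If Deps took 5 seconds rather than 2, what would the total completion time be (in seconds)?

Actual critical path: Deps→Lint→Publish = 2+10+8 = 20 ⇒ 20 seconds.
Since Deps is critical, the +3 change carries straight to that chain (now 23 seconds).
That remains the longest chain; total 23 seconds.

23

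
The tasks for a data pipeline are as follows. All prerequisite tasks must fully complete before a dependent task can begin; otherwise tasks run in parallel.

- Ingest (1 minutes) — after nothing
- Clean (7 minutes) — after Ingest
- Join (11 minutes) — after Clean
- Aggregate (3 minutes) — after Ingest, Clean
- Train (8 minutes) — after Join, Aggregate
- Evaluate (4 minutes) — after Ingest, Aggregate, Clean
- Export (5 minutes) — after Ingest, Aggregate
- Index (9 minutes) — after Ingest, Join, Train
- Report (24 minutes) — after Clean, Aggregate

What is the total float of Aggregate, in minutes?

Ingest→Clean→Join→Train→Index = 1+7+11+8+9 = 36 sets the makespan at 36 minutes.
Aggregate finishes as early as 11 and must finish by 12.
Slack of Aggregate = 9 − 8 = 1 minute.

1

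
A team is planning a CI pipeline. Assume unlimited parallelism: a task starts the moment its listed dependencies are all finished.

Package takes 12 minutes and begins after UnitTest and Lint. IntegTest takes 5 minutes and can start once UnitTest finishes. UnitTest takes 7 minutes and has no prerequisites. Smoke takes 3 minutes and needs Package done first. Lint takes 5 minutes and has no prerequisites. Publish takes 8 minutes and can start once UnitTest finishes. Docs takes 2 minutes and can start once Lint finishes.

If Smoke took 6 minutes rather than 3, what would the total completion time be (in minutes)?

25

Critical path before the change: UnitTest→Package→Smoke = 7+12+3 = 22 giving 22 minutes.
Smoke is on the critical path; changing it to 6 makes that path 25 minutes.
That remains the longest chain; total 25 minutes.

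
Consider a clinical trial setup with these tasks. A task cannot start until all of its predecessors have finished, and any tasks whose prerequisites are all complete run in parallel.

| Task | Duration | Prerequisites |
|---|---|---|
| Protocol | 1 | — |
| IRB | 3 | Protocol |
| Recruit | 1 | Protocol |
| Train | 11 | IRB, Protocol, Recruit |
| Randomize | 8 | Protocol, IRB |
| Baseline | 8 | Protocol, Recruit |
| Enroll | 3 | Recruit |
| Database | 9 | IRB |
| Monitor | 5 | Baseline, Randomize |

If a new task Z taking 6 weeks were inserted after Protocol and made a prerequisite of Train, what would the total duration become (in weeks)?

Originally the project takes 17 weeks.
With Z inserted, Train now waits for max(IRB, Protocol, Recruit, Z).
New critical path: Protocol→Z→Train = 1+6+11 = 18 ⇒ 18 weeks.

18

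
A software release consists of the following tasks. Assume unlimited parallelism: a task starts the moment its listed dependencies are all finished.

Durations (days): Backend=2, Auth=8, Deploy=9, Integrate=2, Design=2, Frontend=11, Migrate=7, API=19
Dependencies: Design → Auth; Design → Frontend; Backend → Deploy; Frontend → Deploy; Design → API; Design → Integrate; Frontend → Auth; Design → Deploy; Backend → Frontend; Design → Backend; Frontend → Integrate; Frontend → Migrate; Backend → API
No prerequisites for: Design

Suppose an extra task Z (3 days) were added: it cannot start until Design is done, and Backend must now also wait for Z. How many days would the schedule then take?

27

Originally the schedule takes 24 days.
With Z inserted, Backend now waits for max(Design, Z).
New critical path: Design→Z→Backend→Frontend→Deploy = 2+3+2+11+9 = 27 ⇒ 27 days.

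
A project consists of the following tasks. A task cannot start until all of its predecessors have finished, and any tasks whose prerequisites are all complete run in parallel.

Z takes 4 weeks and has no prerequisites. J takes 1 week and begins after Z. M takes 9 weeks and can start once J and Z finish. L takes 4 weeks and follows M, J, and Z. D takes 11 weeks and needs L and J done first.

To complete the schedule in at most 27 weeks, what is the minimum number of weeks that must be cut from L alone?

Current finish: 29 weeks; target: 27.
L is on every critical path, so each week cut from L cuts the finish by one (this holds down to a finish of 26).
Need 29 − 27 = 2 weeks off L → L becomes 2 weeks, finish becomes 27.

2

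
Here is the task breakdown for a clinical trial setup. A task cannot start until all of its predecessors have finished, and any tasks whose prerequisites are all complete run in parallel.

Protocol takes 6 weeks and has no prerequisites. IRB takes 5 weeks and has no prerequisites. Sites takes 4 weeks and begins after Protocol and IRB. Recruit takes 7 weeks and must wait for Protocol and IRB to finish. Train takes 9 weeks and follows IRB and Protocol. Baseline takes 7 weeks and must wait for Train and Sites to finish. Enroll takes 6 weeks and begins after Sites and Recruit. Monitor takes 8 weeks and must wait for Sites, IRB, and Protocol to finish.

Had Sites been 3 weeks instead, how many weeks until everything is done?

22

Baseline: Protocol→Train→Baseline = 6+9+7 = 22 → 22 weeks.
Sites is off the critical path — its longest chain is 18 weeks, giving 4 of slack.
That remains the longest chain; total 22 weeks.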